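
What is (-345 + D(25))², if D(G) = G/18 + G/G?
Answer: 38031889/324 ≈ 1.1738e+5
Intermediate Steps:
D(G) = 1 + G/18 (D(G) = G*(1/18) + 1 = G/18 + 1 = 1 + G/18)
(-345 + D(25))² = (-345 + (1 + (1/18)*25))² = (-345 + (1 + 25/18))² = (-345 + 43/18)² = (-6167/18)² = 38031889/324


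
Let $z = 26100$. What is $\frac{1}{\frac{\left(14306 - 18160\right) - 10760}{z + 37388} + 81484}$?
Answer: $\frac{31744}{2586620789} \approx 1.2272 \cdot 10^{-5}$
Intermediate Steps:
$\frac{1}{\frac{\left(14306 - 18160\right) - 10760}{z + 37388} + 81484} = \frac{1}{\frac{\left(14306 - 18160\right) - 10760}{26100 + 37388} + 81484} = \frac{1}{\frac{-3854 - 10760}{63488} + 81484} = \frac{1}{\left(-14614\right) \frac{1}{63488} + 81484} = \frac{1}{- \frac{7307}{31744} + 81484} = \frac{1}{\frac{2586620789}{31744}} = \frac{31744}{2586620789}$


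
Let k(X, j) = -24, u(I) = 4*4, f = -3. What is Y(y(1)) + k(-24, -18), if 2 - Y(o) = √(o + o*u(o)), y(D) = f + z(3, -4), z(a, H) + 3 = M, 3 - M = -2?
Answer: -22 - I*√17 ≈ -22.0 - 4.1231*I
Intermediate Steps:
M = 5 (M = 3 - 1*(-2) = 3 + 2 = 5)
z(a, H) = 2 (z(a, H) = -3 + 5 = 2)
u(I) = 16
y(D) = -1 (y(D) = -3 + 2 = -1)
Y(o) = 2 - √17*√o (Y(o) = 2 - √(o + o*16) = 2 - √(o + 16*o) = 2 - √(17*o) = 2 - √17*√o)
Y(y(1)) + k(-24, -18) = (2 - √17*√(-1)) - 24 = (2 - √17*I) - 24 = (2 - I*√17) - 24 = -22 - I*√17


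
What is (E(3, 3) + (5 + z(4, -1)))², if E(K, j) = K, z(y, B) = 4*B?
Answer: 16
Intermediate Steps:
(E(3, 3) + (5 + z(4, -1)))² = (3 + (5 + 4*(-1)))² = (3 + (5 - 4))² = (3 + 1)² = 4² = 16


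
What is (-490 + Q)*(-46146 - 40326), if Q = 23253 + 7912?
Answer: -2652528600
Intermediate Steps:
Q = 31165
(-490 + Q)*(-46146 - 40326) = (-490 + 31165)*(-46146 - 40326) = 30675*(-86472) = -2652528600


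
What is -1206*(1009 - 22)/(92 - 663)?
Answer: 1190322/571 ≈ 2084.6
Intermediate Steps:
-1206*(1009 - 22)/(92 - 663) = -1190322/(-571) = -1190322*(-1)/571 = -1206*(-987/571) = 1190322/571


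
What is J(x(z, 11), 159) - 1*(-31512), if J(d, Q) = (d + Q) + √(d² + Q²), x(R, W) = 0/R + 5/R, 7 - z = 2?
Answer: 31672 + √25282 ≈ 31831.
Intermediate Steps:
z = 5 (z = 7 - 1*2 = 7 - 2 = 5)
x(R, W) = 5/R (x(R, W) = 0 + 5/R = 5/R)
J(d, Q) = Q + d + √(Q² + d²) (J(d, Q) = (Q + d) + √(Q² + d²) = Q + d + √(Q² + d²))
J(x(z, 11), 159) - 1*(-31512) = (159 + 5/5 + √(159² + (5/5)²)) - 1*(-31512) = (159 + 5*(⅕) + √(25281 + (5*(⅕))²)) + 31512 = (159 + 1 + √(25281 + 1²)) + 31512 = (159 + 1 + √(25281 + 1)) + 31512 = (159 + 1 + √25282) + 31512 = (160 + √25282) + 31512 = 31672 + √25282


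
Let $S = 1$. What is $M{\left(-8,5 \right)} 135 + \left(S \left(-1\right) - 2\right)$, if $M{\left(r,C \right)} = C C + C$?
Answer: $4047$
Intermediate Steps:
$M{\left(r,C \right)} = C + C^{2}$ ($M{\left(r,C \right)} = C^{2} + C = C + C^{2}$)
$M{\left(-8,5 \right)} 135 + \left(S \left(-1\right) - 2\right) = 5 \left(1 + 5\right) 135 + \left(1 \left(-1\right) - 2\right) = 5 \cdot 6 \cdot 135 - 3 = 30 \cdot 135 - 3 = 4050 - 3 = 4047$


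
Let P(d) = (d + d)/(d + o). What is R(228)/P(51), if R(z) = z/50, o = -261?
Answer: -798/85 ≈ -9.3882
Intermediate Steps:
R(z) = z/50 (R(z) = z*(1/50) = z/50)
P(d) = 2*d/(-261 + d) (P(d) = (d + d)/(d - 261) = (2*d)/(-261 + d) = 2*d/(-261 + d))
R(228)/P(51) = ((1/50)*228)/((2*51/(-261 + 51))) = 114/(25*((2*51/(-210)))) = 114/(25*((2*51*(-1/210)))) = 114/(25*(-17/35)) = (114/25)*(-35/17) = -798/85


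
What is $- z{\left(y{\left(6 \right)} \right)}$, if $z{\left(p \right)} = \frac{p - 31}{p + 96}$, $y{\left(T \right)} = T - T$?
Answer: $\frac{31}{96} \approx 0.32292$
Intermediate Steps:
$y{\left(T \right)} = 0$
$z{\left(p \right)} = \frac{-31 + p}{96 + p}$
$- z{\left(y{\left(6 \right)} \right)} = - \frac{-31 + 0}{96 + 0} = - \frac{-31}{96} = \left(-1\right) \left(- \frac{31}{96}\right) = \frac{31}{96}$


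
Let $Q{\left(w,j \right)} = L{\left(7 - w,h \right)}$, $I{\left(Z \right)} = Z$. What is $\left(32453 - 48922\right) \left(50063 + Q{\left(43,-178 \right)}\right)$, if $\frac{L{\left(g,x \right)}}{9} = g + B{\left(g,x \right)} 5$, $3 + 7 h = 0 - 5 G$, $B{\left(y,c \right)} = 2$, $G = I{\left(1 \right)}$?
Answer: $-820633801$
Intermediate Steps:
$G = 1$
$h = - \frac{8}{7}$ ($h = - \frac{3}{7} + \frac{0 - 5}{7} = - \frac{3}{7} + \frac{1}{7} \left(-5\right) = - \frac{3}{7} - \frac{5}{7} = - \frac{8}{7} \approx -1.1429$)
$L{\left(g,x \right)} = 90 + 9 g$ ($L{\left(g,x \right)} = 9 \left(g + 2 \cdot 5\right) = 9 \left(g + 10\right) = 9 \left(10 + g\right) = 90 + 9 g$)
$Q{\left(w,j \right)} = 153 - 9 w$ ($Q{\left(w,j \right)} = 90 + 9 \left(7 - w\right) = 90 - \left(-63 + 9 w\right) = 153 - 9 w$)
$\left(32453 - 48922\right) \left(50063 + Q{\left(43,-178 \right)}\right) = \left(32453 - 48922\right) \left(50063 + \left(153 - 387\right)\right) = - 16469 \left(50063 + \left(153 - 387\right)\right) = - 16469 \left(50063 - 234\right) = \left(-16469\right) 49829 = -820633801$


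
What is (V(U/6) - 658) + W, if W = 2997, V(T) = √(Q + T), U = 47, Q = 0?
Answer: 2339 + √282/6 ≈ 2341.8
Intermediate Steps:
V(T) = √T (V(T) = √(0 + T) = √T)
(V(U/6) - 658) + W = (√(47/6) - 658) + 2997 = (√282/6 - 658) + 2997 = (-658 + √282/6) + 2997 = 2339 + √282/6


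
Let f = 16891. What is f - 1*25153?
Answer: -8262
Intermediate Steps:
f - 1*25153 = 16891 - 1*25153 = 16891 - 25153 = -8262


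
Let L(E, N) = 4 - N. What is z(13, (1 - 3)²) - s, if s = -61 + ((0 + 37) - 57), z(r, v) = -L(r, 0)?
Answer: 77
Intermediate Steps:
z(r, v) = -4 (z(r, v) = -(4 - 1*0) = -(4 + 0) = -1*4 = -4)
s = -81 (s = -61 + (37 - 57) = -61 - 20 = -81)
z(13, (1 - 3)²) - s = -4 - 1*(-81) = -4 + 81 = 77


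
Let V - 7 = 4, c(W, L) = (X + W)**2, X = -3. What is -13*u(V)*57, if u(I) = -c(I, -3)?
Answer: 47424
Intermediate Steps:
c(W, L) = (-3 + W)**2
V = 11 (V = 7 + 4 = 11)
u(I) = -(-3 + I)**2
-13*u(V)*57 = -(-13)*(-3 + 11)**2*57 = -(-13)*8**2*57 = -(-13)*64*57 = -13*(-64)*57 = 832*57 = 47424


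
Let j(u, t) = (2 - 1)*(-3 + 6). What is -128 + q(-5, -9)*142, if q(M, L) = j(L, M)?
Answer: 298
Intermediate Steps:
j(u, t) = 3 (j(u, t) = 1*3 = 3)
q(M, L) = 3
-128 + q(-5, -9)*142 = -128 + 3*142 = -128 + 426 = 298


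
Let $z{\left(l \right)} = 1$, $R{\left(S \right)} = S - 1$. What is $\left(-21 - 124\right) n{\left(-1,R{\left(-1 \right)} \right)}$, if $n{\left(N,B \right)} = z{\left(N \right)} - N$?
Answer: $-290$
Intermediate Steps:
$R{\left(S \right)} = -1 + S$
$n{\left(N,B \right)} = 1 - N$
$\left(-21 - 124\right) n{\left(-1,R{\left(-1 \right)} \right)} = \left(-21 - 124\right) \left(1 - -1\right) = - 145 \left(1 + 1\right) = \left(-145\right) 2 = -290$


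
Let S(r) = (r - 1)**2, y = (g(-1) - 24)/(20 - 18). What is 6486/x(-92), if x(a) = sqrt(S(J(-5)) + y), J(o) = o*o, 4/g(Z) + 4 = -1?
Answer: 3243*sqrt(14090)/1409 ≈ 273.21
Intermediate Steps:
g(Z) = -4/5 (g(Z) = 4/(-4 - 1) = 4/(-5) = 4*(-1/5) = -4/5)
J(o) = o**2
y = -62/5 (y = (-4/5 - 24)/(20 - 18) = -124/5/2 = -124/5*1/2 = -62/5 ≈ -12.400)
S(r) = (-1 + r)**2
x(a) = sqrt(14090)/5 (x(a) = sqrt((-1 + (-5)**2)**2 - 62/5) = sqrt((-1 + 25)**2 - 62/5) = sqrt(24**2 - 62/5) = sqrt(576 - 62/5) = sqrt(2818/5) = sqrt(14090)/5)
6486/x(-92) = 6486/((sqrt(14090)/5)) = 6486*(sqrt(14090)/2818) = 3243*sqrt(14090)/1409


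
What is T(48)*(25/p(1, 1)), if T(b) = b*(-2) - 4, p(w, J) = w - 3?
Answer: 1250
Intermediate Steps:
p(w, J) = -3 + w
T(b) = -4 - 2*b (T(b) = -2*b - 4 = -4 - 2*b)
T(48)*(25/p(1, 1)) = (-4 - 2*48)*(25/(-3 + 1)) = (-4 - 96)*(25/(-2)) = -2500*(-1)/2 = -100*(-25/2) = 1250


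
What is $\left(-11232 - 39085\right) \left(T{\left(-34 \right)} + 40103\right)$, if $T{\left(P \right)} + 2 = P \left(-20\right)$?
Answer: $-2051977577$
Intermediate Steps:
$T{\left(P \right)} = -2 - 20 P$ ($T{\left(P \right)} = -2 + P \left(-20\right) = -2 - 20 P$)
$\left(-11232 - 39085\right) \left(T{\left(-34 \right)} + 40103\right) = \left(-11232 - 39085\right) \left(\left(-2 - -680\right) + 40103\right) = - 50317 \left(\left(-2 + 680\right) + 40103\right) = - 50317 \left(678 + 40103\right) = \left(-50317\right) 40781 = -2051977577$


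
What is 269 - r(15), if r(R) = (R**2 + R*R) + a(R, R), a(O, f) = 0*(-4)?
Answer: -181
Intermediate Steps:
a(O, f) = 0
r(R) = 2*R**2 (r(R) = (R**2 + R*R) + 0 = (R**2 + R**2) + 0 = 2*R**2 + 0 = 2*R**2)
269 - r(15) = 269 - 2*15**2 = 269 - 2*225 = 269 - 1*450 = 269 - 450 = -181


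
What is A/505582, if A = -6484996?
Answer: -463214/36113 ≈ -12.827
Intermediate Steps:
A/505582 = -6484996/505582 = -6484996*1/505582 = -463214/36113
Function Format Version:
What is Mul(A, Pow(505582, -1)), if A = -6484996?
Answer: Rational(-463214, 36113) ≈ -12.827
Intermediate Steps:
Mul(A, Pow(505582, -1)) = Mul(-6484996, Pow(505582, -1)) = Mul(-6484996, Rational(1, 505582)) = Rational(-463214, 36113)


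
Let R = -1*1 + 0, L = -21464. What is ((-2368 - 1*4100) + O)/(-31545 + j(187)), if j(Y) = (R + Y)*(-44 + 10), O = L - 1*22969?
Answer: 16967/12623 ≈ 1.3441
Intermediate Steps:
O = -44433 (O = -21464 - 1*22969 = -21464 - 22969 = -44433)
R = -1 (R = -1 + 0 = -1)
j(Y) = 34 - 34*Y (j(Y) = (-1 + Y)*(-44 + 10) = (-1 + Y)*(-34) = 34 - 34*Y)
((-2368 - 1*4100) + O)/(-31545 + j(187)) = ((-2368 - 1*4100) - 44433)/(-31545 + (34 - 34*187)) = ((-2368 - 4100) - 44433)/(-31545 + (34 - 6358)) = (-6468 - 44433)/(-31545 - 6324) = -50901/(-37869) = -50901*(-1/37869) = 16967/12623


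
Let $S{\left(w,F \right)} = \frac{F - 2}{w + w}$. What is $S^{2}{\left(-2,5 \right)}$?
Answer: $\frac{9}{16} \approx 0.5625$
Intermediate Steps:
$S{\left(w,F \right)} = \frac{-2 + F}{2 w}$
$S^{2}{\left(-2,5 \right)} = \left(\frac{-2 + 5}{2 \left(-2\right)}\right)^{2} = \left(\frac{1}{2} \left(- \frac{1}{2}\right) 3\right)^{2} = \left(- \frac{3}{4}\right)^{2} = \frac{9}{16}$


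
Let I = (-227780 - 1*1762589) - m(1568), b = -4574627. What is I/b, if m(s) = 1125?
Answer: 1991494/4574627 ≈ 0.43533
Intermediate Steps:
I = -1991494 (I = (-227780 - 1*1762589) - 1*1125 = (-227780 - 1762589) - 1125 = -1990369 - 1125 = -1991494)
I/b = -1991494/(-4574627) = -1991494*(-1/4574627) = 1991494/4574627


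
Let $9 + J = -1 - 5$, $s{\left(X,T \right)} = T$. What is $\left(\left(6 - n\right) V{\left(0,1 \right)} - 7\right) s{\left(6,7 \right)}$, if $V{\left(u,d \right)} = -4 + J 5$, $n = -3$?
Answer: $-5026$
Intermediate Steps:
$J = -15$ ($J = -9 - 6 = -15$)
$V{\left(u,d \right)} = -79$ ($V{\left(u,d \right)} = -4 - 75 = -79$)
$\left(\left(6 - n\right) V{\left(0,1 \right)} - 7\right) s{\left(6,7 \right)} = \left(\left(6 - -3\right) \left(-79\right) - 7\right) 7 = \left(\left(6 + 3\right) \left(-79\right) - 7\right) 7 = \left(9 \left(-79\right) - 7\right) 7 = \left(-711 - 7\right) 7 = \left(-718\right) 7 = -5026$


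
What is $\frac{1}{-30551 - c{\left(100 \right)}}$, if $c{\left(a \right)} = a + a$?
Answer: $- \frac{1}{30751} \approx -3.2519 \cdot 10^{-5}$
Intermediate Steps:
$c{\left(a \right)} = 2 a$
$\frac{1}{-30551 - c{\left(100 \right)}} = \frac{1}{-30551 - 2 \cdot 100} = \frac{1}{-30551 - 200} = \frac{1}{-30751} = - \frac{1}{30751}$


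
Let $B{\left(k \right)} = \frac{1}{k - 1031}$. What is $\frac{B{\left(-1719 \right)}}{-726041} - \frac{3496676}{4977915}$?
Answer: $- \frac{1396301575848217}{1987793711483250} \approx -0.70244$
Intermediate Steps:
$B{\left(k \right)} = \frac{1}{-1031 + k}$
$\frac{B{\left(-1719 \right)}}{-726041} - \frac{3496676}{4977915} = \frac{1}{\left(-1031 - 1719\right) \left(-726041\right)} - \frac{3496676}{4977915} = \frac{1}{-2750} \left(- \frac{1}{726041}\right) - \frac{3496676}{4977915} = \left(- \frac{1}{2750}\right) \left(- \frac{1}{726041}\right) - \frac{3496676}{4977915} = \frac{1}{1996612750} - \frac{3496676}{4977915} = - \frac{1396301575848217}{1987793711483250}$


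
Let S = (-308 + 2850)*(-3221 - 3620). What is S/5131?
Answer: -17389822/5131 ≈ -3389.2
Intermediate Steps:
S = -17389822 (S = 2542*(-6841) = -17389822)
S/5131 = -17389822/5131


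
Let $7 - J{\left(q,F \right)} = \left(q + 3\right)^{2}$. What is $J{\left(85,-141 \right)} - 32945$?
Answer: $-40682$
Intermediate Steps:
$J{\left(q,F \right)} = 7 - \left(3 + q\right)^{2}$ ($J{\left(q,F \right)} = 7 - \left(q + 3\right)^{2} = 7 - \left(3 + q\right)^{2}$)
$J{\left(85,-141 \right)} - 32945 = \left(7 - \left(3 + 85\right)^{2}\right) - 32945 = \left(7 - 88^{2}\right) - 32945 = \left(7 - 7744\right) - 32945 = -7737 - 32945 = -40682$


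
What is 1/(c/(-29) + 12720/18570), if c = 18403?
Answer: -17951/11379161 ≈ -0.0015775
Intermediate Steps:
1/(c/(-29) + 12720/18570) = 1/(18403/(-29) + 12720/18570) = 1/(18403*(-1/29) + 12720*(1/18570)) = 1/(-18403/29 + 424/619) = 1/(-11379161/17951) = -17951/11379161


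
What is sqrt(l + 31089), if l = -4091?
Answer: sqrt(26998) ≈ 164.31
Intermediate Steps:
sqrt(l + 31089) = sqrt(-4091 + 31089) = sqrt(26998)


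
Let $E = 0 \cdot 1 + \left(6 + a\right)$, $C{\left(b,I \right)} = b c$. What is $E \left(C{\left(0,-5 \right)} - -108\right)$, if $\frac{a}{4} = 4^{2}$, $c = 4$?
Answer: $7560$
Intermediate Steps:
$a = 64$ ($a = 4 \cdot 4^{2} = 4 \cdot 16 = 64$)
$C{\left(b,I \right)} = 4 b$ ($C{\left(b,I \right)} = b 4 = 4 b$)
$E = 70$ ($E = 0 \cdot 1 + \left(6 + 64\right) = 0 + 70 = 70$)
$E \left(C{\left(0,-5 \right)} - -108\right) = 70 \left(4 \cdot 0 - -108\right) = 70 \left(0 + 108\right) = 70 \cdot 108 = 7560$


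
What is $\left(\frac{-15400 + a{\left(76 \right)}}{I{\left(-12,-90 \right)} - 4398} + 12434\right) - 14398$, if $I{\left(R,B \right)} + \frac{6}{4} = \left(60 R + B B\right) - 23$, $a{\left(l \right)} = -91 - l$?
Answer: $- \frac{11648194}{5915} \approx -1969.3$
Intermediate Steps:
$I{\left(R,B \right)} = - \frac{49}{2} + B^{2} + 60 R$ ($I{\left(R,B \right)} = - \frac{3}{2} - \left(23 - 60 R - B B\right) = - \frac{3}{2} - \left(23 - B^{2} - 60 R\right) = - \frac{3}{2} + \left(-23 + B^{2} + 60 R\right) = - \frac{49}{2} + B^{2} + 60 R$)
$\left(\frac{-15400 + a{\left(76 \right)}}{I{\left(-12,-90 \right)} - 4398} + 12434\right) - 14398 = \left(\frac{-15400 - 167}{\left(- \frac{49}{2} + \left(-90\right)^{2} + 60 \left(-12\right)\right) - 4398} + 12434\right) - 14398 = \left(\frac{-15400 - 167}{\left(- \frac{49}{2} + 8100 - 720\right) - 4398} + 12434\right) - 14398 = \left(\frac{-15400 - 167}{\frac{14711}{2} - 4398} + 12434\right) - 14398 = \left(- \frac{15567}{\frac{5915}{2}} + 12434\right) - 14398 = \left(\left(-15567\right) \frac{2}{5915} + 12434\right) - 14398 = \left(- \frac{31134}{5915} + 12434\right) - 14398 = \frac{73515976}{5915} - 14398 = - \frac{11648194}{5915}$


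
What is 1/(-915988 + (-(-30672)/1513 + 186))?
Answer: -1513/1385577754 ≈ -1.0920e-6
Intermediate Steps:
1/(-915988 + (-(-30672)/1513 + 186)) = 1/(-915988 + (-54*(-568/1513) + 186)) = 1/(-915988 + (30672/1513 + 186)) = 1/(-915988 + 312090/1513) = 1/(-1385577754/1513) = -1513/1385577754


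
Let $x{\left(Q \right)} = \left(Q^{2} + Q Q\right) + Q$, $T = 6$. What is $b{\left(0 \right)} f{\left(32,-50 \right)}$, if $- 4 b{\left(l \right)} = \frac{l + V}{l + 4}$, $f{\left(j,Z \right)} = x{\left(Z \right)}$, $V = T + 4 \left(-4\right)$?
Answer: $\frac{12375}{4} \approx 3093.8$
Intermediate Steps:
$x{\left(Q \right)} = Q + 2 Q^{2}$ ($x{\left(Q \right)} = \left(Q^{2} + Q^{2}\right) + Q = 2 Q^{2} + Q = Q + 2 Q^{2}$)
$V = -10$ ($V = 6 + 4 \left(-4\right) = 6 - 16 = -10$)
$f{\left(j,Z \right)} = Z \left(1 + 2 Z\right)$
$b{\left(l \right)} = - \frac{-10 + l}{4 \left(4 + l\right)}$ ($b{\left(l \right)} = - \frac{\left(l - 10\right) \frac{1}{l + 4}}{4} = - \frac{\left(-10 + l\right) \frac{1}{4 + l}}{4} = - \frac{\frac{1}{4 + l} \left(-10 + l\right)}{4} = - \frac{-10 + l}{4 \left(4 + l\right)}$)
$b{\left(0 \right)} f{\left(32,-50 \right)} = \frac{10 - 0}{4 \left(4 + 0\right)} \left(- 50 \left(1 + 2 \left(-50\right)\right)\right) = \frac{10 + 0}{4 \cdot 4} \left(- 50 \left(1 - 100\right)\right) = \frac{1}{4} \cdot \frac{1}{4} \cdot 10 \left(\left(-50\right) \left(-99\right)\right) = \frac{5}{8} \cdot 4950 = \frac{12375}{4}$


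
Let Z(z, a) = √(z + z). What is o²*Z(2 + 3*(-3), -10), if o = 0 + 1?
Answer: I*√14 ≈ 3.7417*I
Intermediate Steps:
o = 1
Z(z, a) = √2*√z (Z(z, a) = √(2*z) = √2*√z)
o²*Z(2 + 3*(-3), -10) = 1²*(√2*√(2 + 3*(-3))) = 1*(√2*√(2 - 9)) = 1*(√2*√(-7)) = 1*(√2*(I*√7)) = 1*(I*√14) = I*√14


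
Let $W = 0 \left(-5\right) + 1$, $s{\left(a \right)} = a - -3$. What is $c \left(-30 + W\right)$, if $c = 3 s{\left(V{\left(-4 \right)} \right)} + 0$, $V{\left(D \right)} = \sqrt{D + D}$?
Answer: $-261 - 174 i \sqrt{2} \approx -261.0 - 246.07 i$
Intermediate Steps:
$V{\left(D \right)} = \sqrt{2} \sqrt{D}$ ($V{\left(D \right)} = \sqrt{2 D} = \sqrt{2} \sqrt{D}$)
$s{\left(a \right)} = 3 + a$ ($s{\left(a \right)} = a + 3 = 3 + a$)
$W = 1$ ($W = 0 + 1 = 1$)
$c = 9 + 6 i \sqrt{2}$ ($c = 3 \left(3 + \sqrt{2} \sqrt{-4}\right) + 0 = 3 \left(3 + \sqrt{2} \cdot 2 i\right) + 0 = 3 \left(3 + 2 i \sqrt{2}\right) + 0 = \left(9 + 6 i \sqrt{2}\right) + 0 = 9 + 6 i \sqrt{2} \approx 9.0 + 8.4853 i$)
$c \left(-30 + W\right) = \left(9 + 6 i \sqrt{2}\right) \left(-30 + 1\right) = \left(9 + 6 i \sqrt{2}\right) \left(-29\right) = -261 - 174 i \sqrt{2}$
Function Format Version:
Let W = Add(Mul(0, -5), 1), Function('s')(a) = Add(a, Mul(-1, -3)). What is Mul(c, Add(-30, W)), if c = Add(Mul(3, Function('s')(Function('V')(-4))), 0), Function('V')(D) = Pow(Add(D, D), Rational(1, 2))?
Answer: Add(-261, Mul(-174, I, Pow(2, Rational(1, 2)))) ≈ Add(-261.00, Mul(-246.07, I))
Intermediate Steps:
Function('V')(D) = Mul(Pow(2, Rational(1, 2)), Pow(D, Rational(1, 2))) (Function('V')(D) = Pow(Mul(2, D), Rational(1, 2)) = Mul(Pow(2, Rational(1, 2)), Pow(D, Rational(1, 2))))
Function('s')(a) = Add(3, a) (Function('s')(a) = Add(a, 3) = Add(3, a))
W = 1 (W = Add(0, 1) = 1)
c = Add(9, Mul(6, I, Pow(2, Rational(1, 2)))) (c = Add(Mul(3, Add(3, Mul(Pow(2, Rational(1, 2)), Pow(-4, Rational(1, 2))))), 0) = Add(Mul(3, Add(3, Mul(Pow(2, Rational(1, 2)), Mul(2, I)))), 0) = Add(Mul(3, Add(3, Mul(2, I, Pow(2, Rational(1, 2))))), 0) = Add(Add(9, Mul(6, I, Pow(2, Rational(1, 2)))), 0) = Add(9, Mul(6, I, Pow(2, Rational(1, 2)))) ≈ Add(9.0000, Mul(8.4853, I)))
Mul(c, Add(-30, W)) = Mul(Add(9, Mul(6, I, Pow(2, Rational(1, 2)))), Add(-30, 1)) = Mul(Add(9, Mul(6, I, Pow(2, Rational(1, 2)))), -29) = Add(-261, Mul(-174, I, Pow(2, Rational(1, 2))))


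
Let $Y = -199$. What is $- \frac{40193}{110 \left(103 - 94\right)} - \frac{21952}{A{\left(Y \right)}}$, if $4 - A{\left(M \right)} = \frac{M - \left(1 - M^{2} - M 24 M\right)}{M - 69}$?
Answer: $- \frac{15217142587}{326996010} \approx -46.536$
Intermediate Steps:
$A{\left(M \right)} = 4 - \frac{-1 + M + 25 M^{2}}{-69 + M}$ ($A{\left(M \right)} = 4 - \frac{M - \left(1 - M^{2} - M 24 M\right)}{M - 69} = 4 - \frac{M - \left(1 - M^{2} - 24 M M\right)}{-69 + M} = 4 - \frac{M + \left(\left(M^{2} + 24 M^{2}\right) - 1\right)}{-69 + M} = 4 - \frac{M + \left(25 M^{2} - 1\right)}{-69 + M} = 4 - \frac{M + \left(-1 + 25 M^{2}\right)}{-69 + M} = 4 - \frac{-1 + M + 25 M^{2}}{-69 + M}$)
$- \frac{40193}{110 \left(103 - 94\right)} - \frac{21952}{A{\left(Y \right)}} = - \frac{40193}{110 \left(103 - 94\right)} - \frac{21952}{\frac{1}{-69 - 199} \left(-275 - 25 \left(-199\right)^{2} + 3 \left(-199\right)\right)} = - \frac{40193}{110 \cdot 9} - \frac{21952}{\frac{1}{-268} \left(-275 - 990025 - 597\right)} = - \frac{40193}{990} - \frac{21952}{\left(- \frac{1}{268}\right) \left(-275 - 990025 - 597\right)} = \left(-40193\right) \frac{1}{990} - \frac{21952}{\left(- \frac{1}{268}\right) \left(-990897\right)} = - \frac{40193}{990} - \frac{21952}{\frac{990897}{268}} = - \frac{40193}{990} - \frac{5883136}{990897} = - \frac{15217142587}{326996010}$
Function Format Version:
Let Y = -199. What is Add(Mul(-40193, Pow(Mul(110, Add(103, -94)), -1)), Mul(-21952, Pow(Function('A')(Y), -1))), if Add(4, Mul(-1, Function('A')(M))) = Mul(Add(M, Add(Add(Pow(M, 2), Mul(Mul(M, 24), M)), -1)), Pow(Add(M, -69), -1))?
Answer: Rational(-15217142587, 326996010) ≈ -46.536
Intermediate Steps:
Function('A')(M) = Add(4, Mul(-1, Pow(Add(-69, M), -1), Add(-1, M, Mul(25, Pow(M, 2))))) (Function('A')(M) = Add(4, Mul(-1, Mul(Add(M, Add(Add(Pow(M, 2), Mul(Mul(M, 24), M)), -1)), Pow(Add(M, -69), -1)))) = Add(4, Mul(-1, Mul(Add(M, Add(Add(Pow(M, 2), Mul(Mul(24, M), M)), -1)), Pow(Add(-69, M), -1)))) = Add(4, Mul(-1, Mul(Add(M, Add(Add(Pow(M, 2), Mul(24, Pow(M, 2))), -1)), Pow(Add(-69, M), -1)))) = Add(4, Mul(-1, Mul(Add(M, Add(Mul(25, Pow(M, 2)), -1)), Pow(Add(-69, M), -1)))) = Add(4, Mul(-1, Mul(Add(M, Add(-1, Mul(25, Pow(M, 2)))), Pow(Add(-69, M), -1)))) = Add(4, Mul(-1, Mul(Add(-1, M, Mul(25, Pow(M, 2))), Pow(Add(-69, M), -1)))) = Add(4, Mul(-1, Mul(Pow(Add(-69, M), -1), Add(-1, M, Mul(25, Pow(M, 2)))))) = Add(4, Mul(-1, Pow(Add(-69, M), -1), Add(-1, M, Mul(25, Pow(M, 2))))))
Add(Mul(-40193, Pow(Mul(110, Add(103, -94)), -1)), Mul(-21952, Pow(Function('A')(Y), -1))) = Add(Mul(-40193, Pow(Mul(110, Add(103, -94)), -1)), Mul(-21952, Pow(Mul(Pow(Add(-69, -199), -1), Add(-275, Mul(-25, Pow(-199, 2)), Mul(3, -199))), -1))) = Add(Mul(-40193, Pow(Mul(110, 9), -1)), Mul(-21952, Pow(Mul(Pow(-268, -1), Add(-275, Mul(-25, 39601), -597)), -1))) = Add(Mul(-40193, Pow(990, -1)), Mul(-21952, Pow(Mul(Rational(-1, 268), Add(-275, -990025, -597)), -1))) = Add(Mul(-40193, Rational(1, 990)), Mul(-21952, Pow(Mul(Rational(-1, 268), -990897), -1))) = Add(Rational(-40193, 990), Mul(-21952, Pow(Rational(990897, 268), -1))) = Add(Rational(-40193, 990), Mul(-21952, Rational(268, 990897))) = Add(Rational(-40193, 990), Rational(-5883136, 990897)) = Rational(-15217142587, 326996010)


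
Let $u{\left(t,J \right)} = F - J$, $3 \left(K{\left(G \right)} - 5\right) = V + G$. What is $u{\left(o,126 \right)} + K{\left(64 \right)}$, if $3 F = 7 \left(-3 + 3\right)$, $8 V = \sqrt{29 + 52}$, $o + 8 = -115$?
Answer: $- \frac{2383}{24} \approx -99.292$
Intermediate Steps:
$o = -123$ ($o = -8 - 115 = -123$)
$V = \frac{9}{8}$ ($V = \frac{\sqrt{29 + 52}}{8} = \frac{\sqrt{81}}{8} = \frac{1}{8} \cdot 9 = \frac{9}{8} \approx 1.125$)
$F = 0$ ($F = \frac{7 \left(-3 + 3\right)}{3} = \frac{7 \cdot 0}{3} = \frac{1}{3} \cdot 0 = 0$)
$K{\left(G \right)} = \frac{43}{8} + \frac{G}{3}$ ($K{\left(G \right)} = 5 + \frac{\frac{9}{8} + G}{3} = 5 + \left(\frac{3}{8} + \frac{G}{3}\right) = \frac{43}{8} + \frac{G}{3}$)
$u{\left(t,J \right)} = - J$ ($u{\left(t,J \right)} = 0 - J = - J$)
$u{\left(o,126 \right)} + K{\left(64 \right)} = \left(-1\right) 126 + \left(\frac{43}{8} + \frac{1}{3} \cdot 64\right) = -126 + \left(\frac{43}{8} + \frac{64}{3}\right) = -126 + \frac{641}{24} = - \frac{2383}{24}$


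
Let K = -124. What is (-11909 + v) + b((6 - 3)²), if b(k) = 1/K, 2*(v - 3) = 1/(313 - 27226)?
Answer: -39732873047/3337212 ≈ -11906.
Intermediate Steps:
v = 161477/53826 (v = 3 + 1/(2*(313 - 27226)) = 3 + (½)/(-26913) = 3 + (½)*(-1/26913) = 3 - 1/53826 = 161477/53826 ≈ 3.0000)
b(k) = -1/124 (b(k) = 1/(-124) = -1/124)
(-11909 + v) + b((6 - 3)²) = (-11909 + 161477/53826) - 1/124 = -640852357/53826 - 1/124 = -39732873047/3337212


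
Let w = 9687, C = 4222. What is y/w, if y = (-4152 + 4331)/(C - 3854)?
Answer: 179/3564816 ≈ 5.0213e-5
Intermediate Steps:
y = 179/368 (y = (-4152 + 4331)/(4222 - 3854) = 179/368 ≈ 0.48641)
y/w = (179/368)/9687 = (179/368)*(1/9687) = 179/3564816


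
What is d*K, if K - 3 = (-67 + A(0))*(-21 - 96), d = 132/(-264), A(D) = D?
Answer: -3921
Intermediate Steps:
d = -1/2 (d = 132*(-1/264) = -1/2 ≈ -0.50000)
K = 7842 (K = 3 + (-67 + 0)*(-21 - 96) = 3 - 67*(-117) = 3 + 7839 = 7842)
d*K = -1/2*7842 = -3921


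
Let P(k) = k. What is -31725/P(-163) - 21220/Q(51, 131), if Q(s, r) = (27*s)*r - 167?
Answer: 285701032/1468793 ≈ 194.51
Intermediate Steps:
Q(s, r) = -167 + 27*r*s (Q(s, r) = 27*r*s - 167 = -167 + 27*r*s)
-31725/P(-163) - 21220/Q(51, 131) = -31725/(-163) - 21220/(-167 + 27*131*51) = -31725*(-1/163) - 21220/(-167 + 180387) = 31725/163 - 21220/180220 = 31725/163 - 21220*1/180220 = 31725/163 - 1061/9011 = 285701032/1468793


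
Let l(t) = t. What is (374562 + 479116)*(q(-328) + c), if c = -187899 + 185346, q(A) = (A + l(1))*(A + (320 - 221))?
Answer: 61746529740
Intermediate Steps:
q(A) = (1 + A)*(99 + A) (q(A) = (A + 1)*(A + (320 - 221)) = (1 + A)*(A + 99) = (1 + A)*(99 + A))
c = -2553
(374562 + 479116)*(q(-328) + c) = (374562 + 479116)*((99 + (-328)² + 100*(-328)) - 2553) = 853678*((99 + 107584 - 32800) - 2553) = 853678*(74883 - 2553) = 853678*72330 = 61746529740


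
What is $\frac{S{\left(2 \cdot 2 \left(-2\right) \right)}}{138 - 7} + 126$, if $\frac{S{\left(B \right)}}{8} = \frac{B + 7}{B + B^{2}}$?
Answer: $\frac{115541}{917} \approx 126.0$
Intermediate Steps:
$S{\left(B \right)} = \frac{8 \left(7 + B\right)}{B + B^{2}}$ ($S{\left(B \right)} = 8 \frac{B + 7}{B + B^{2}} = 8 \frac{7 + B}{B + B^{2}} = \frac{8 \left(7 + B\right)}{B + B^{2}}$)
$\frac{S{\left(2 \cdot 2 \left(-2\right) \right)}}{138 - 7} + 126 = \frac{8 \frac{1}{2 \cdot 2 \left(-2\right)} \frac{1}{1 + 2 \cdot 2 \left(-2\right)} \left(7 + 2 \cdot 2 \left(-2\right)\right)}{138 - 7} + 126 = \frac{8 \frac{1}{4 \left(-2\right)} \frac{1}{1 + 4 \left(-2\right)} \left(7 + 4 \left(-2\right)\right)}{131} + 126 = \frac{8 \left(7 - 8\right)}{\left(-8\right) \left(1 - 8\right)} \frac{1}{131} + 126 = 8 \left(- \frac{1}{8}\right) \frac{1}{-7} \left(-1\right) \frac{1}{131} + 126 = 8 \left(- \frac{1}{8}\right) \left(- \frac{1}{7}\right) \left(-1\right) \frac{1}{131} + 126 = \left(- \frac{1}{7}\right) \frac{1}{131} + 126 = - \frac{1}{917} + 126 = \frac{115541}{917}$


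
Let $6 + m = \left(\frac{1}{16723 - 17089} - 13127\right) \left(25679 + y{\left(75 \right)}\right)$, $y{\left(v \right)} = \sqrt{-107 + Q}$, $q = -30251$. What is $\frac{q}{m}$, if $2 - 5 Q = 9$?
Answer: $\frac{6829919758234907490}{76106128110834754577683} - \frac{53194591975278 i \sqrt{2710}}{76106128110834754577683} \approx 8.9742 \cdot 10^{-5} - 3.6386 \cdot 10^{-8} i$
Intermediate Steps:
$Q = - \frac{7}{5}$ ($Q = \frac{2}{5} - \frac{9}{5} = - \frac{7}{5} \approx -1.4$)
$y{\left(v \right)} = \frac{i \sqrt{2710}}{5}$ ($y{\left(v \right)} = \sqrt{-107 - \frac{7}{5}} = \sqrt{- \frac{542}{5}} = \frac{i \sqrt{2710}}{5}$)
$m = - \frac{123374321153}{366} - \frac{4804483 i \sqrt{2710}}{1830}$ ($m = -6 + \left(\frac{1}{16723 - 17089} - 13127\right) \left(25679 + \frac{i \sqrt{2710}}{5}\right) = -6 + \left(\frac{1}{-366} - 13127\right) \left(25679 + \frac{i \sqrt{2710}}{5}\right) = -6 + \left(- \frac{1}{366} - 13127\right) \left(25679 + \frac{i \sqrt{2710}}{5}\right) = -6 - \frac{4804483 \left(25679 + \frac{i \sqrt{2710}}{5}\right)}{366} = -6 - \left(\frac{123374318957}{366} + \frac{4804483 i \sqrt{2710}}{1830}\right) = - \frac{123374321153}{366} - \frac{4804483 i \sqrt{2710}}{1830} \approx -3.3709 \cdot 10^{8} - 1.3667 \cdot 10^{5} i$)
$\frac{q}{m} = - \frac{30251}{- \frac{123374321153}{366} - \frac{4804483 i \sqrt{2710}}{1830}}$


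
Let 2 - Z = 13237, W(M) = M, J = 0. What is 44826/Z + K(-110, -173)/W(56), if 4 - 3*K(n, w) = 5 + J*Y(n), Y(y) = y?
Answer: -7544003/2223480 ≈ -3.3929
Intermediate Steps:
Z = -13235 (Z = 2 - 1*13237 = 2 - 13237 = -13235)
K(n, w) = -⅓ (K(n, w) = 4/3 - (5 + 0*n)/3 = 4/3 - (5 + 0)/3 = 4/3 - ⅓*5 = 4/3 - 5/3 = -⅓)
44826/Z + K(-110, -173)/W(56) = 44826/(-13235) - ⅓/56 = 44826*(-1/13235) - ⅓*1/56 = -44826/13235 - 1/168 = -7544003/2223480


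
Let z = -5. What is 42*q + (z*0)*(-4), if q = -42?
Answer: -1764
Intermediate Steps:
42*q + (z*0)*(-4) = 42*(-42) - 5*0*(-4) = -1764 + 0*(-4) = -1764 + 0 = -1764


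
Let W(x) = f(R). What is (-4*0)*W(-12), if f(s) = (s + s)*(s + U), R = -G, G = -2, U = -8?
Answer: 0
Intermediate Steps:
R = 2 (R = -1*(-2) = 2)
f(s) = 2*s*(-8 + s) (f(s) = (s + s)*(s - 8) = (2*s)*(-8 + s) = 2*s*(-8 + s))
W(x) = -24 (W(x) = 2*2*(-8 + 2) = 2*2*(-6) = -24)
(-4*0)*W(-12) = -4*0*(-24) = 0*(-24) = 0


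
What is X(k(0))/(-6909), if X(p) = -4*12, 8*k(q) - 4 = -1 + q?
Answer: 16/2303 ≈ 0.0069475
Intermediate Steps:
k(q) = 3/8 + q/8 (k(q) = 1/2 + (-1 + q)/8 = 1/2 + (-1/8 + q/8) = 3/8 + q/8)
X(p) = -48
X(k(0))/(-6909) = -48/(-6909) = -48*(-1/6909) = 16/2303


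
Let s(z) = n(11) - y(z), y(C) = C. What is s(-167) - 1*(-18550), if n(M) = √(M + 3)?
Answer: 18717 + √14 ≈ 18721.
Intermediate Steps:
n(M) = √(3 + M)
s(z) = √14 - z (s(z) = √(3 + 11) - z = √14 - z)
s(-167) - 1*(-18550) = (√14 - 1*(-167)) - 1*(-18550) = (√14 + 167) + 18550 = (167 + √14) + 18550 = 18717 + √14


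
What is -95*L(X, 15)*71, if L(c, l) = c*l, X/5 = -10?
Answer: 5058750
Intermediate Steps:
X = -50 (X = 5*(-10) = -50)
-95*L(X, 15)*71 = -(-4750)*15*71 = -95*(-750)*71 = 71250*71 = 5058750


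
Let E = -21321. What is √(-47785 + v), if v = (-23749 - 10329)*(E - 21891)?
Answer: √1472530751 ≈ 38374.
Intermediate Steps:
v = 1472578536 (v = (-23749 - 10329)*(-21321 - 21891) = -34078*(-43212) = 1472578536)
√(-47785 + v) = √(-47785 + 1472578536) = √1472530751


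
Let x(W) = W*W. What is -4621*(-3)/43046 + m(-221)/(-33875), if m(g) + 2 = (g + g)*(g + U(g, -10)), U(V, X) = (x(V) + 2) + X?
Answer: 3414678031/5380750 ≈ 634.61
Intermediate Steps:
x(W) = W²
U(V, X) = 2 + X + V² (U(V, X) = (V² + 2) + X = (2 + V²) + X = 2 + X + V²)
m(g) = -2 + 2*g*(-8 + g + g²) (m(g) = -2 + (g + g)*(g + (2 - 10 + g²)) = -2 + (2*g)*(g + (-8 + g²)) = -2 + (2*g)*(-8 + g + g²) = -2 + 2*g*(-8 + g + g²))
-4621*(-3)/43046 + m(-221)/(-33875) = -4621*(-3)/43046 + (-2 + 2*(-221)² + 2*(-221)*(-8 + (-221)²))/(-33875) = 13863*(1/43046) + (-2 + 2*48841 + 2*(-221)*(-8 + 48841))*(-1/33875) = 13863/43046 + (-2 + 97682 + 2*(-221)*48833)*(-1/33875) = 13863/43046 + (-2 + 97682 - 21584186)*(-1/33875) = 13863/43046 - 21486506*(-1/33875) = 13863/43046 + 79286/125 = 3414678031/5380750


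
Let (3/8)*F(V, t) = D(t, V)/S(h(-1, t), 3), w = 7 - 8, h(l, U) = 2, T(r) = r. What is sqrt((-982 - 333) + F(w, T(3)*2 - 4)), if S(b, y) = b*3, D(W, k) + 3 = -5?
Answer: I*sqrt(11867)/3 ≈ 36.312*I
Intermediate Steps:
D(W, k) = -8 (D(W, k) = -3 - 5 = -8)
S(b, y) = 3*b
w = -1
F(V, t) = -32/9 (F(V, t) = 8*(-8/(3*2))/3 = 8*(-8/6)/3 = 8*(-8*1/6)/3 = (8/3)*(-4/3) = -32/9)
sqrt((-982 - 333) + F(w, T(3)*2 - 4)) = sqrt((-982 - 333) - 32/9) = sqrt(-1315 - 32/9) = sqrt(-11867/9) = I*sqrt(11867)/3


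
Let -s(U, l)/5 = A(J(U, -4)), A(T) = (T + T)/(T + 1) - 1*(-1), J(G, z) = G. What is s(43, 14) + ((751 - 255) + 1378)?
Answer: 40903/22 ≈ 1859.2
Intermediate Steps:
A(T) = 1 + 2*T/(1 + T) (A(T) = (2*T)/(1 + T) + 1 = 2*T/(1 + T) + 1 = 1 + 2*T/(1 + T))
s(U, l) = -5*(1 + 3*U)/(1 + U)
s(43, 14) + ((751 - 255) + 1378) = 5*(-1 - 3*43)/(1 + 43) + ((751 - 255) + 1378) = 5*(-1 - 129)/44 + (496 + 1378) = 5*(1/44)*(-130) + 1874 = -325/22 + 1874 = 40903/22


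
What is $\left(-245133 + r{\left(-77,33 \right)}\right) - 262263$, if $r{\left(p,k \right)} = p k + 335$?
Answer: $-509602$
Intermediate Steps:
$r{\left(p,k \right)} = 335 + k p$ ($r{\left(p,k \right)} = k p + 335 = 335 + k p$)
$\left(-245133 + r{\left(-77,33 \right)}\right) - 262263 = \left(-245133 + \left(335 + 33 \left(-77\right)\right)\right) - 262263 = \left(-245133 + \left(335 - 2541\right)\right) - 262263 = \left(-245133 - 2206\right) - 262263 = -247339 - 262263 = -509602$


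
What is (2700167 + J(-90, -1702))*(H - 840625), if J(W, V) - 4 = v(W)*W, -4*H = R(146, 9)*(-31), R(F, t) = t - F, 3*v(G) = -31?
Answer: -9093923688447/4 ≈ -2.2735e+12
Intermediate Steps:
v(G) = -31/3 (v(G) = (⅓)*(-31) = -31/3)
H = -4247/4 (H = -(9 - 1*146)*(-31)/4 = -(9 - 146)*(-31)/4 = -(-137)*(-31)/4 = -¼*4247 = -4247/4 ≈ -1061.8)
J(W, V) = 4 - 31*W/3
(2700167 + J(-90, -1702))*(H - 840625) = (2700167 + (4 - 31/3*(-90)))*(-4247/4 - 840625) = (2700167 + (4 + 930))*(-3366747/4) = (2700167 + 934)*(-3366747/4) = 2701101*(-3366747/4) = -9093923688447/4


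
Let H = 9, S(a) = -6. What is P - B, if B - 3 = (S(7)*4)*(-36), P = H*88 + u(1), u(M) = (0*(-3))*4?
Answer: -75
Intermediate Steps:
u(M) = 0 (u(M) = 0*4 = 0)
P = 792 (P = 9*88 + 0 = 792 + 0 = 792)
B = 867 (B = 3 - 6*4*(-36) = 3 - 24*(-36) = 3 + 864 = 867)
P - B = 792 - 1*867 = 792 - 867 = -75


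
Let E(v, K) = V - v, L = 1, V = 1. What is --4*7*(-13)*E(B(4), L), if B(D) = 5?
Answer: 1456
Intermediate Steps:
E(v, K) = 1 - v
--4*7*(-13)*E(B(4), L) = --4*7*(-13)*(1 - 1*5) = -(-28*(-13))*(1 - 5) = -364*(-4) = -1*(-1456) = 1456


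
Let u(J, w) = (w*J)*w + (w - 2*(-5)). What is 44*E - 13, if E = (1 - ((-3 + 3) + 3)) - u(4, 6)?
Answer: -7141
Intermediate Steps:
u(J, w) = 10 + w + J*w² (u(J, w) = (J*w)*w + (w + 10) = J*w² + (10 + w) = 10 + w + J*w²)
E = -162 (E = (1 - ((-3 + 3) + 3)) - (10 + 6 + 4*6²) = (1 - (0 + 3)) - (10 + 6 + 4*36) = (1 - 1*3) - (10 + 6 + 144) = (1 - 3) - 1*160 = -2 - 160 = -162)
44*E - 13 = 44*(-162) - 13 = -7128 - 13 = -7141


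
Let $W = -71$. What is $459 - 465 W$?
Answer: $33474$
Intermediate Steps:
$459 - 465 W = 459 - -33015 = 459 + 33015 = 33474$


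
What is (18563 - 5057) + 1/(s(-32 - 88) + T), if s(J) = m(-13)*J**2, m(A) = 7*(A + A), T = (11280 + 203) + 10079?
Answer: 35105308427/2599238 ≈ 13506.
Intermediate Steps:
T = 21562 (T = 11483 + 10079 = 21562)
m(A) = 14*A (m(A) = 7*(2*A) = 14*A)
s(J) = -182*J**2 (s(J) = (14*(-13))*J**2 = -182*J**2)
(18563 - 5057) + 1/(s(-32 - 88) + T) = (18563 - 5057) + 1/(-182*(-32 - 88)**2 + 21562) = 13506 + 1/(-182*(-120)**2 + 21562) = 13506 + 1/(-182*14400 + 21562) = 13506 + 1/(-2620800 + 21562) = 13506 + 1/(-2599238) = 13506 - 1/2599238 = 35105308427/2599238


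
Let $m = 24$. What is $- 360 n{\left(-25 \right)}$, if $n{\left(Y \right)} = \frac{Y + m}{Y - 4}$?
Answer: $- \frac{360}{29} \approx -12.414$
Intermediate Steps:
$n{\left(Y \right)} = \frac{24 + Y}{-4 + Y}$ ($n{\left(Y \right)} = \frac{Y + 24}{Y - 4} = \frac{24 + Y}{-4 + Y}$)
$- 360 n{\left(-25 \right)} = - 360 \frac{24 - 25}{-4 - 25} = - 360 \frac{1}{-29} \left(-1\right) = - 360 \left(\left(- \frac{1}{29}\right) \left(-1\right)\right) = \left(-360\right) \frac{1}{29} = - \frac{360}{29}$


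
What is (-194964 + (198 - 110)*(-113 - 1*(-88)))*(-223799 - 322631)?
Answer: 107736324520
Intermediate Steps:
(-194964 + (198 - 110)*(-113 - 1*(-88)))*(-223799 - 322631) = (-194964 + 88*(-113 + 88))*(-546430) = (-194964 + 88*(-25))*(-546430) = (-194964 - 2200)*(-546430) = -197164*(-546430) = 107736324520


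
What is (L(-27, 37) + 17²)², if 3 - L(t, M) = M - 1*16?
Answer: 73441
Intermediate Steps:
L(t, M) = 19 - M (L(t, M) = 3 - (M - 1*16) = 3 - (M - 16) = 3 - (-16 + M) = 3 + (16 - M) = 19 - M)
(L(-27, 37) + 17²)² = ((19 - 1*37) + 17²)² = ((19 - 37) + 289)² = (-18 + 289)² = 271² = 73441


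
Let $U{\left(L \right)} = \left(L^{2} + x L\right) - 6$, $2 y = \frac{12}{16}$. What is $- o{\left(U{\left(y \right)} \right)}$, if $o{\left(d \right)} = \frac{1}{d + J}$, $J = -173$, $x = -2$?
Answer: $\frac{64}{11495} \approx 0.0055676$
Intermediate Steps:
$y = \frac{3}{8}$ ($y = \frac{12 \cdot \frac{1}{16}}{2} = \frac{1}{2} \cdot \frac{3}{4} = \frac{3}{8} \approx 0.375$)
$U{\left(L \right)} = -6 + L^{2} - 2 L$ ($U{\left(L \right)} = \left(L^{2} - 2 L\right) - 6 = -6 + L^{2} - 2 L$)
$o{\left(d \right)} = \frac{1}{-173 + d}$ ($o{\left(d \right)} = \frac{1}{d - 173} = \frac{1}{-173 + d}$)
$- o{\left(U{\left(y \right)} \right)} = - \frac{1}{-173 - \left(\frac{27}{4} - \frac{9}{64}\right)} = - \frac{1}{-173 - \frac{423}{64}} = - \frac{1}{- \frac{11495}{64}} = \left(-1\right) \left(- \frac{64}{11495}\right) = \frac{64}{11495}$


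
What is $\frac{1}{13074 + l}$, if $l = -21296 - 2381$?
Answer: $- \frac{1}{10603} \approx -9.4313 \cdot 10^{-5}$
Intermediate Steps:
$l = -23677$ ($l = -21296 - 2381 = -23677$)
$\frac{1}{13074 + l} = \frac{1}{13074 - 23677} = \frac{1}{-10603} = - \frac{1}{10603}$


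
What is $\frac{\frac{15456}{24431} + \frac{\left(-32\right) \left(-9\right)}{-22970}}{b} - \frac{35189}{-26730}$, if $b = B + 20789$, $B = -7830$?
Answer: $\frac{2326503736559543}{1767176804092590} \approx 1.3165$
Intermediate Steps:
$b = 12959$ ($b = -7830 + 20789 = 12959$)
$\frac{\frac{15456}{24431} + \frac{\left(-32\right) \left(-9\right)}{-22970}}{b} - \frac{35189}{-26730} = \frac{\frac{15456}{24431} + \frac{\left(-32\right) \left(-9\right)}{-22970}}{12959} - \frac{35189}{-26730} = \left(15456 \cdot \frac{1}{24431} + 288 \left(- \frac{1}{22970}\right)\right) \frac{1}{12959} - - \frac{3199}{2430} = \left(\frac{15456}{24431} - \frac{144}{11485}\right) \frac{1}{12959} + \frac{3199}{2430} = \frac{173994096}{280590035} \cdot \frac{1}{12959} + \frac{3199}{2430} = \frac{173994096}{3636166263565} + \frac{3199}{2430} = \frac{2326503736559543}{1767176804092590}$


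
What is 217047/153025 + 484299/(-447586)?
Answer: 23037344067/68491847650 ≈ 0.33635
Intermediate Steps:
217047/153025 + 484299/(-447586) = 217047*(1/153025) + 484299*(-1/447586) = 217047/153025 - 484299/447586 = 23037344067/68491847650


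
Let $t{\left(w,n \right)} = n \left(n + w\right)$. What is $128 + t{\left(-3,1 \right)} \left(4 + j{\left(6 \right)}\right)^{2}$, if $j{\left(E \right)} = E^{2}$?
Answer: $-3072$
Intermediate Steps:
$128 + t{\left(-3,1 \right)} \left(4 + j{\left(6 \right)}\right)^{2} = 128 + 1 \left(1 - 3\right) \left(4 + 6^{2}\right)^{2} = 128 + 1 \left(-2\right) \left(4 + 36\right)^{2} = 128 - 2 \cdot 40^{2} = 128 - 3200 = -3072$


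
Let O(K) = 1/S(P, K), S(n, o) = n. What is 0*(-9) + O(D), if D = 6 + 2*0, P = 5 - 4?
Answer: 1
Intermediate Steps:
P = 1
D = 6 (D = 6 + 0 = 6)
O(K) = 1 (O(K) = 1/1 = 1)
0*(-9) + O(D) = 0*(-9) + 1 = 0 + 1 = 1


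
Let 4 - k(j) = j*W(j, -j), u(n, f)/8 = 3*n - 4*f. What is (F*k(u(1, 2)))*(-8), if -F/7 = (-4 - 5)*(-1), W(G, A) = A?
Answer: 808416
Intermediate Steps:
u(n, f) = -32*f + 24*n (u(n, f) = 8*(3*n - 4*f) = 8*(-4*f + 3*n) = -32*f + 24*n)
k(j) = 4 + j² (k(j) = 4 - j*(-j) = 4 - (-1)*j² = 4 + j²)
F = -63 (F = -7*(-4 - 5)*(-1) = -(-63)*(-1) = -7*9 = -63)
(F*k(u(1, 2)))*(-8) = -63*(4 + (-32*2 + 24*1)²)*(-8) = -63*(4 + (-64 + 24)²)*(-8) = -63*(4 + (-40)²)*(-8) = -63*(4 + 1600)*(-8) = -63*1604*(-8) = -101052*(-8) = 808416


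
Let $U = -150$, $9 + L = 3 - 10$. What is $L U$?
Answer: $2400$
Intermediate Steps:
$L = -16$ ($L = -9 + \left(3 - 10\right) = -9 - 7 = -16$)
$L U = \left(-16\right) \left(-150\right) = 2400$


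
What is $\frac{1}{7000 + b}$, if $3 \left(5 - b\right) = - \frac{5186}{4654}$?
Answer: $\frac{6981}{48904498} \approx 0.00014275$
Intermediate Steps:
$b = \frac{37498}{6981}$ ($b = 5 - \frac{\left(-5186\right) \frac{1}{4654}}{3} = 5 - - \frac{2593}{6981} = 5 + \frac{2593}{6981} = \frac{37498}{6981} \approx 5.3714$)
$\frac{1}{7000 + b} = \frac{1}{7000 + \frac{37498}{6981}} = \frac{1}{\frac{48904498}{6981}} = \frac{6981}{48904498}$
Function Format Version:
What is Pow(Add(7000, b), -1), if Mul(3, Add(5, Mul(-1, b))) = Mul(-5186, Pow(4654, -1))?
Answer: Rational(6981, 48904498) ≈ 0.00014275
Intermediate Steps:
b = Rational(37498, 6981) (b = Add(5, Mul(Rational(-1, 3), Mul(-5186, Pow(4654, -1)))) = Add(5, Mul(Rational(-1, 3), Mul(-5186, Rational(1, 4654)))) = Add(5, Mul(Rational(-1, 3), Rational(-2593, 2327))) = Add(5, Rational(2593, 6981)) = Rational(37498, 6981) ≈ 5.3714)
Pow(Add(7000, b), -1) = Pow(Add(7000, Rational(37498, 6981)), -1) = Pow(Rational(48904498, 6981), -1) = Rational(6981, 48904498)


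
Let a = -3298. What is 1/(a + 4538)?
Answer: 1/1240 ≈ 0.00080645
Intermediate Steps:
1/(a + 4538) = 1/(-3298 + 4538) = 1/1240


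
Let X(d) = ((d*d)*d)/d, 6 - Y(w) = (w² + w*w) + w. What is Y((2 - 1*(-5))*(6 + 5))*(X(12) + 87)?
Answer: -2755599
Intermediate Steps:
Y(w) = 6 - w - 2*w² (Y(w) = 6 - ((w² + w*w) + w) = 6 - ((w² + w²) + w) = 6 - (2*w² + w) = 6 - (w + 2*w²) = 6 + (-w - 2*w²) = 6 - w - 2*w²)
X(d) = d² (X(d) = (d²*d)/d = d³/d = d²)
Y((2 - 1*(-5))*(6 + 5))*(X(12) + 87) = (6 - (2 - 1*(-5))*(6 + 5) - 2*(2 - 1*(-5))²*(6 + 5)²)*(12² + 87) = (6 - (2 + 5)*11 - 2*121*(2 + 5)²)*(144 + 87) = (6 - 7*11 - 2*(7*11)²)*231 = (6 - 1*77 - 2*77²)*231 = (6 - 77 - 2*5929)*231 = (6 - 77 - 11858)*231 = -11929*231 = -2755599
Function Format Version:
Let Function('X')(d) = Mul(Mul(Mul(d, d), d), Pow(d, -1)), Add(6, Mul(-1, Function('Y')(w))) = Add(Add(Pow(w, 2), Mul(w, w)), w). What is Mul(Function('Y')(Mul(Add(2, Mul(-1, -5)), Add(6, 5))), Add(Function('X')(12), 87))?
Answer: -2755599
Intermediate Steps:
Function('Y')(w) = Add(6, Mul(-1, w), Mul(-2, Pow(w, 2))) (Function('Y')(w) = Add(6, Mul(-1, Add(Add(Pow(w, 2), Mul(w, w)), w))) = Add(6, Mul(-1, Add(Add(Pow(w, 2), Pow(w, 2)), w))) = Add(6, Mul(-1, Add(Mul(2, Pow(w, 2)), w))) = Add(6, Mul(-1, Add(w, Mul(2, Pow(w, 2))))) = Add(6, Add(Mul(-1, w), Mul(-2, Pow(w, 2)))) = Add(6, Mul(-1, w), Mul(-2, Pow(w, 2))))
Function('X')(d) = Pow(d, 2) (Function('X')(d) = Mul(Mul(Pow(d, 2), d), Pow(d, -1)) = Mul(Pow(d, 3), Pow(d, -1)) = Pow(d, 2))
Mul(Function('Y')(Mul(Add(2, Mul(-1, -5)), Add(6, 5))), Add(Function('X')(12), 87)) = Mul(Add(6, Mul(-1, Mul(Add(2, Mul(-1, -5)), Add(6, 5))), Mul(-2, Pow(Mul(Add(2, Mul(-1, -5)), Add(6, 5)), 2))), Add(Pow(12, 2), 87)) = Mul(Add(6, Mul(-1, Mul(Add(2, 5), 11)), Mul(-2, Pow(Mul(Add(2, 5), 11), 2))), Add(144, 87)) = Mul(Add(6, Mul(-1, Mul(7, 11)), Mul(-2, Pow(Mul(7, 11), 2))), 231) = Mul(Add(6, Mul(-1, 77), Mul(-2, Pow(77, 2))), 231) = Mul(Add(6, -77, Mul(-2, 5929)), 231) = Mul(Add(6, -77, -11858), 231) = Mul(-11929, 231) = -2755599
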